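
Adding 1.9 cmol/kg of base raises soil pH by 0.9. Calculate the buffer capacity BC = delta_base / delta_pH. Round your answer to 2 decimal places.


Step 1: BC = change in base / change in pH
Step 2: BC = 1.9 / 0.9
Step 3: BC = 2.11 cmol/(kg*pH unit)

2.11


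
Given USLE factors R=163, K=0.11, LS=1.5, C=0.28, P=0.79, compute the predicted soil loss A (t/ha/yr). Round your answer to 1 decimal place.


Step 1: A = R * K * LS * C * P
Step 2: R * K = 163 * 0.11 = 17.93
Step 3: (R*K) * LS = 17.93 * 1.5 = 26.895
Step 4: * C * P = 26.895 * 0.28 * 0.79 = 5.9
Step 5: A = 5.9 t/(ha*yr)

5.9


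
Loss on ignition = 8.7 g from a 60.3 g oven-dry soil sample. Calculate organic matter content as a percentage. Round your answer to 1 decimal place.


Step 1: OM% = 100 * LOI / sample mass
Step 2: OM = 100 * 8.7 / 60.3
Step 3: OM = 14.4%

14.4


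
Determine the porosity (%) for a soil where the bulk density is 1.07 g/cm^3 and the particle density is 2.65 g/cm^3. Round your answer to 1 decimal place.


Step 1: Formula: n = 100 * (1 - BD / PD)
Step 2: n = 100 * (1 - 1.07 / 2.65)
Step 3: n = 100 * (1 - 0.40377)
Step 4: n = 59.6%

59.6


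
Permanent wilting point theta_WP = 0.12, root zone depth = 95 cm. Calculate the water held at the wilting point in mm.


Step 1: Water (mm) = theta_WP * depth * 10
Step 2: Water = 0.12 * 95 * 10
Step 3: Water = 114.0 mm

114.0


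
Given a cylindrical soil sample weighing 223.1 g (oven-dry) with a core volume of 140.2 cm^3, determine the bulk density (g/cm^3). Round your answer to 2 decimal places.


Step 1: Identify the formula: BD = dry mass / volume
Step 2: Substitute values: BD = 223.1 / 140.2
Step 3: BD = 1.59 g/cm^3

1.59


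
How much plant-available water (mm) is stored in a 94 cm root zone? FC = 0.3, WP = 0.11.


Step 1: Available water = (FC - WP) * depth * 10
Step 2: AW = (0.3 - 0.11) * 94 * 10
Step 3: AW = 0.19 * 94 * 10
Step 4: AW = 178.6 mm

178.6


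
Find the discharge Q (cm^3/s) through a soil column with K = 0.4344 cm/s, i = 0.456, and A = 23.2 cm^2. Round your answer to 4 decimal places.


Step 1: Apply Darcy's law: Q = K * i * A
Step 2: Q = 0.4344 * 0.456 * 23.2
Step 3: Q = 4.5956 cm^3/s

4.5956


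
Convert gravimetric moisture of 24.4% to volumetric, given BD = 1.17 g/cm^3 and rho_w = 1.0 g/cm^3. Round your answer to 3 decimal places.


Step 1: theta = (w / 100) * BD / rho_w
Step 2: theta = (24.4 / 100) * 1.17 / 1.0
Step 3: theta = 0.244 * 1.17
Step 4: theta = 0.285

0.285


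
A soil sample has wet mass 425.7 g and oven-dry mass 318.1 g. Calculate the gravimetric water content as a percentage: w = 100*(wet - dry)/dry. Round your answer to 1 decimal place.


Step 1: Water mass = wet - dry = 425.7 - 318.1 = 107.6 g
Step 2: w = 100 * water mass / dry mass
Step 3: w = 100 * 107.6 / 318.1 = 33.8%

33.8


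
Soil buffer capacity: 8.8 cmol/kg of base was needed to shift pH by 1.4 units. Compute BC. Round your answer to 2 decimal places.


Step 1: BC = change in base / change in pH
Step 2: BC = 8.8 / 1.4
Step 3: BC = 6.29 cmol/(kg*pH unit)

6.29


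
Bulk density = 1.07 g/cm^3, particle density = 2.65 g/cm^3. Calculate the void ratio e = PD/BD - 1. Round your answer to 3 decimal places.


Step 1: e = PD / BD - 1
Step 2: e = 2.65 / 1.07 - 1
Step 3: e = 2.47664 - 1
Step 4: e = 1.477

1.477


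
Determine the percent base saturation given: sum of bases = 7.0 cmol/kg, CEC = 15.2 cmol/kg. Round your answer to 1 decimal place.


Step 1: BS = 100 * (sum of bases) / CEC
Step 2: BS = 100 * 7.0 / 15.2
Step 3: BS = 46.1%

46.1


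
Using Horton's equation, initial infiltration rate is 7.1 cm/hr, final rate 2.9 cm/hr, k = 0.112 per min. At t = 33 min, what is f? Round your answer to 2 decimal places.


Step 1: f = fc + (f0 - fc) * exp(-k * t)
Step 2: exp(-0.112 * 33) = 0.024823
Step 3: f = 2.9 + (7.1 - 2.9) * 0.024823
Step 4: f = 2.9 + 4.2 * 0.024823
Step 5: f = 3.0 cm/hr

3.0


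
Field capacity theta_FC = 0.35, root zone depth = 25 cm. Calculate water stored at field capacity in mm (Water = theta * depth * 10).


Step 1: Water (mm) = theta_FC * depth (cm) * 10
Step 2: Water = 0.35 * 25 * 10
Step 3: Water = 87.5 mm

87.5


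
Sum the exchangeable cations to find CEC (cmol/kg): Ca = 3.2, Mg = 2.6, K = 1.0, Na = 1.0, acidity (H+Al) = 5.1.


Step 1: CEC = Ca + Mg + K + Na + (H+Al)
Step 2: CEC = 3.2 + 2.6 + 1.0 + 1.0 + 5.1
Step 3: CEC = 12.9 cmol/kg

12.9


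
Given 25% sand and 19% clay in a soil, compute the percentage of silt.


Step 1: sand + silt + clay = 100%
Step 2: silt = 100 - sand - clay
Step 3: silt = 100 - 25 - 19
Step 4: silt = 56%

56


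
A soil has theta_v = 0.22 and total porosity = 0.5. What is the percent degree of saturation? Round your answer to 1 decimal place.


Step 1: S = 100 * theta_v / n
Step 2: S = 100 * 0.22 / 0.5
Step 3: S = 44.0%

44.0


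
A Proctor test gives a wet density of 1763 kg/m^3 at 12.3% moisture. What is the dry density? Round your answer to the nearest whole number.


Step 1: Dry density = wet density / (1 + w/100)
Step 2: Dry density = 1763 / (1 + 12.3/100)
Step 3: Dry density = 1763 / 1.123
Step 4: Dry density = 1570 kg/m^3

1570


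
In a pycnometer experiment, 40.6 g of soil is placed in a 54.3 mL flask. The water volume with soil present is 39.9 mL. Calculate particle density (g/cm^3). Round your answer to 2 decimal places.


Step 1: Volume of solids = flask volume - water volume with soil
Step 2: V_solids = 54.3 - 39.9 = 14.4 mL
Step 3: Particle density = mass / V_solids = 40.6 / 14.4 = 2.82 g/cm^3

2.82


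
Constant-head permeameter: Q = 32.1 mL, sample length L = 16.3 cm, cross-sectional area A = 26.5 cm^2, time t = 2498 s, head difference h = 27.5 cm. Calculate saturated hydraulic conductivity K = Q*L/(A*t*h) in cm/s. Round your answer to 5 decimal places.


Step 1: K = Q * L / (A * t * h)
Step 2: Numerator = 32.1 * 16.3 = 523.23
Step 3: Denominator = 26.5 * 2498 * 27.5 = 1820417.5
Step 4: K = 523.23 / 1820417.5 = 0.00029 cm/s

0.00029


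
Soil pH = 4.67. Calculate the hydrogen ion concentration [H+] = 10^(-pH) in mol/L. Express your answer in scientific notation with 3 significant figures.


Step 1: [H+] = 10^(-pH)
Step 2: [H+] = 10^(-4.67)
Step 3: [H+] = 2.14e-05 mol/L

2.14e-05


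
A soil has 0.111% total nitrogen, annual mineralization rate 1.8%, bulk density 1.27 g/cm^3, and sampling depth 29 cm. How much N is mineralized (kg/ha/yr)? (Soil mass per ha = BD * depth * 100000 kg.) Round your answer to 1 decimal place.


Step 1: Soil mass per ha = BD * depth * 100000 = 1.27 * 29 * 100000 = 3683000 kg
Step 2: Total N pool = soil mass * N%/100 = 3683000 * 0.111/100 = 4088.13 kg/ha
Step 3: N mineralized = N pool * rate%/100 = 4088.13 * 1.8/100 = 73.6 kg/ha/yr

73.6


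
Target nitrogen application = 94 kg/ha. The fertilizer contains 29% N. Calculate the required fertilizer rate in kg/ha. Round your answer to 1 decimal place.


Step 1: Fertilizer rate = target N / (N content / 100)
Step 2: Rate = 94 / (29 / 100)
Step 3: Rate = 94 / 0.29
Step 4: Rate = 324.1 kg/ha

324.1


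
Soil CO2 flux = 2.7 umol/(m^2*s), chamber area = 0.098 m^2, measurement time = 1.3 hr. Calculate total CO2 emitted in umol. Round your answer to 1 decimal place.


Step 1: Convert time to seconds: 1.3 hr * 3600 = 4680.0 s
Step 2: Total = flux * area * time_s
Step 3: Total = 2.7 * 0.098 * 4680.0
Step 4: Total = 1238.3 umol

1238.3


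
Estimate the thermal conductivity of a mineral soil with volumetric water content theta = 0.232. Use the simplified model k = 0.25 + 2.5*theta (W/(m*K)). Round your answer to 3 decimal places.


Step 1: k = 0.25 + 2.5 * theta
Step 2: k = 0.25 + 2.5 * 0.232
Step 3: k = 0.25 + 0.58
Step 4: k = 0.83 W/(m*K)

0.83


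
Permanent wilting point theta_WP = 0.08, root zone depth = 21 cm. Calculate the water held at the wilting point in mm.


Step 1: Water (mm) = theta_WP * depth * 10
Step 2: Water = 0.08 * 21 * 10
Step 3: Water = 16.8 mm

16.8


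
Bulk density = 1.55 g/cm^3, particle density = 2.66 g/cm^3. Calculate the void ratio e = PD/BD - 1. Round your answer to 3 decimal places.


Step 1: e = PD / BD - 1
Step 2: e = 2.66 / 1.55 - 1
Step 3: e = 1.71613 - 1
Step 4: e = 0.716

0.716


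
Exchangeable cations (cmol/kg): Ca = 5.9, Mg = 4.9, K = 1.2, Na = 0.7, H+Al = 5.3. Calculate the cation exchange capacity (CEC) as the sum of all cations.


Step 1: CEC = Ca + Mg + K + Na + (H+Al)
Step 2: CEC = 5.9 + 4.9 + 1.2 + 0.7 + 5.3
Step 3: CEC = 18.0 cmol/kg

18.0


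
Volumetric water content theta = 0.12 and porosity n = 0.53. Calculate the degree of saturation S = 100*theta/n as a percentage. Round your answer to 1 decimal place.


Step 1: S = 100 * theta_v / n
Step 2: S = 100 * 0.12 / 0.53
Step 3: S = 22.6%

22.6


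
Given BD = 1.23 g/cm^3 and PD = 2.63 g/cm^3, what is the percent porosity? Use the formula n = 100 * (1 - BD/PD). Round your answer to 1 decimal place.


Step 1: Formula: n = 100 * (1 - BD / PD)
Step 2: n = 100 * (1 - 1.23 / 2.63)
Step 3: n = 100 * (1 - 0.46768)
Step 4: n = 53.2%

53.2


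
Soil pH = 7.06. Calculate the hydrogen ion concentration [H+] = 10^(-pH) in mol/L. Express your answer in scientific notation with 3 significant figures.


Step 1: [H+] = 10^(-pH)
Step 2: [H+] = 10^(-7.06)
Step 3: [H+] = 8.71e-08 mol/L

8.71e-08


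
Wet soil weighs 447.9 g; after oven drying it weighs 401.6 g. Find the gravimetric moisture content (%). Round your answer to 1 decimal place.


Step 1: Water mass = wet - dry = 447.9 - 401.6 = 46.3 g
Step 2: w = 100 * water mass / dry mass
Step 3: w = 100 * 46.3 / 401.6 = 11.5%

11.5


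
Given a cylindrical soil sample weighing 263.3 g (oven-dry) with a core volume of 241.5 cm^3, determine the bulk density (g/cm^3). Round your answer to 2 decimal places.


Step 1: Identify the formula: BD = dry mass / volume
Step 2: Substitute values: BD = 263.3 / 241.5
Step 3: BD = 1.09 g/cm^3

1.09


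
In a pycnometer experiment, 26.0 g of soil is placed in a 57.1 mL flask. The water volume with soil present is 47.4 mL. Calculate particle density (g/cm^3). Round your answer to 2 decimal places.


Step 1: Volume of solids = flask volume - water volume with soil
Step 2: V_solids = 57.1 - 47.4 = 9.7 mL
Step 3: Particle density = mass / V_solids = 26.0 / 9.7 = 2.68 g/cm^3

2.68


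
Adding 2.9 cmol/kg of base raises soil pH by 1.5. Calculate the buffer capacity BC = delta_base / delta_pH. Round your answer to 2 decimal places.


Step 1: BC = change in base / change in pH
Step 2: BC = 2.9 / 1.5
Step 3: BC = 1.93 cmol/(kg*pH unit)

1.93


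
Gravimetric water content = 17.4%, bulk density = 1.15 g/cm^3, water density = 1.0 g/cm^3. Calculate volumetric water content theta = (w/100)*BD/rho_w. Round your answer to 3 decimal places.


Step 1: theta = (w / 100) * BD / rho_w
Step 2: theta = (17.4 / 100) * 1.15 / 1.0
Step 3: theta = 0.174 * 1.15
Step 4: theta = 0.2

0.2


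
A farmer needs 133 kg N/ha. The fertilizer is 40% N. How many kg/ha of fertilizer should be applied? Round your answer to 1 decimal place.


Step 1: Fertilizer rate = target N / (N content / 100)
Step 2: Rate = 133 / (40 / 100)
Step 3: Rate = 133 / 0.4
Step 4: Rate = 332.5 kg/ha

332.5


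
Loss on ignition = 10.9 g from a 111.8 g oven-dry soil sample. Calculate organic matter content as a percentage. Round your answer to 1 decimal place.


Step 1: OM% = 100 * LOI / sample mass
Step 2: OM = 100 * 10.9 / 111.8
Step 3: OM = 9.7%

9.7


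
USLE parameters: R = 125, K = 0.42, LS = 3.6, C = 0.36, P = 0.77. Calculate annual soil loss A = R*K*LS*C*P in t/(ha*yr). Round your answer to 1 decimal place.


Step 1: A = R * K * LS * C * P
Step 2: R * K = 125 * 0.42 = 52.5
Step 3: (R*K) * LS = 52.5 * 3.6 = 189.0
Step 4: * C * P = 189.0 * 0.36 * 0.77 = 52.4
Step 5: A = 52.4 t/(ha*yr)

52.4


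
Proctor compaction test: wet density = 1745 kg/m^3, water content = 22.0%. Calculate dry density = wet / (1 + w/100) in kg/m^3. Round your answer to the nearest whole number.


Step 1: Dry density = wet density / (1 + w/100)
Step 2: Dry density = 1745 / (1 + 22.0/100)
Step 3: Dry density = 1745 / 1.22
Step 4: Dry density = 1430 kg/m^3

1430


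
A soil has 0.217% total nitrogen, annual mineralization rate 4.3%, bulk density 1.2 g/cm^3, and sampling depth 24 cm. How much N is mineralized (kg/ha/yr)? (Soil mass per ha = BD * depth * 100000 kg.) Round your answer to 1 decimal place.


Step 1: Soil mass per ha = BD * depth * 100000 = 1.2 * 24 * 100000 = 2880000 kg
Step 2: Total N pool = soil mass * N%/100 = 2880000 * 0.217/100 = 6249.6 kg/ha
Step 3: N mineralized = N pool * rate%/100 = 6249.6 * 4.3/100 = 268.7 kg/ha/yr

268.7


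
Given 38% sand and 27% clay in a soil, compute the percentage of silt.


Step 1: sand + silt + clay = 100%
Step 2: silt = 100 - sand - clay
Step 3: silt = 100 - 38 - 27
Step 4: silt = 35%

35


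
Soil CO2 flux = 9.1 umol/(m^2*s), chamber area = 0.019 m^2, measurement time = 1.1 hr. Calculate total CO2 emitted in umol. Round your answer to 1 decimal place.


Step 1: Convert time to seconds: 1.1 hr * 3600 = 3960.0 s
Step 2: Total = flux * area * time_s
Step 3: Total = 9.1 * 0.019 * 3960.0
Step 4: Total = 684.7 umol

684.7


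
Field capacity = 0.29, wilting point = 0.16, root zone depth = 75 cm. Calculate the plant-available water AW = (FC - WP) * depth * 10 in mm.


Step 1: Available water = (FC - WP) * depth * 10
Step 2: AW = (0.29 - 0.16) * 75 * 10
Step 3: AW = 0.13 * 75 * 10
Step 4: AW = 97.5 mm

97.5


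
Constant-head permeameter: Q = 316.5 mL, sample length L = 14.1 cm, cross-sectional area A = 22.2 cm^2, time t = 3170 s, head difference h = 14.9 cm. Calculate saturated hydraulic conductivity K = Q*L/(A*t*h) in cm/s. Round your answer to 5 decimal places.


Step 1: K = Q * L / (A * t * h)
Step 2: Numerator = 316.5 * 14.1 = 4462.65
Step 3: Denominator = 22.2 * 3170 * 14.9 = 1048572.6
Step 4: K = 4462.65 / 1048572.6 = 0.00426 cm/s

0.00426


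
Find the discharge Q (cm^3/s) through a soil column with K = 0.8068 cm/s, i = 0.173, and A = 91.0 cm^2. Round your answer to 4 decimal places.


Step 1: Apply Darcy's law: Q = K * i * A
Step 2: Q = 0.8068 * 0.173 * 91.0
Step 3: Q = 12.7015 cm^3/s

12.7015


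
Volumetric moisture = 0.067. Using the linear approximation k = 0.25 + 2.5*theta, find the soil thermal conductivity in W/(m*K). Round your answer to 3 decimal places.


Step 1: k = 0.25 + 2.5 * theta
Step 2: k = 0.25 + 2.5 * 0.067
Step 3: k = 0.25 + 0.168
Step 4: k = 0.418 W/(m*K)

0.418


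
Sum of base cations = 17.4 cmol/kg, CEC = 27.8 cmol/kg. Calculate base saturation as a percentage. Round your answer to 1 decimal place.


Step 1: BS = 100 * (sum of bases) / CEC
Step 2: BS = 100 * 17.4 / 27.8
Step 3: BS = 62.6%

62.6


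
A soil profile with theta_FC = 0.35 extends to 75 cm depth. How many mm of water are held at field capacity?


Step 1: Water (mm) = theta_FC * depth (cm) * 10
Step 2: Water = 0.35 * 75 * 10
Step 3: Water = 262.5 mm

262.5


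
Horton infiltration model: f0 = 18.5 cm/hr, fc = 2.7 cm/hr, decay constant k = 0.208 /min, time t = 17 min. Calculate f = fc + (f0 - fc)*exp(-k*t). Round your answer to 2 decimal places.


Step 1: f = fc + (f0 - fc) * exp(-k * t)
Step 2: exp(-0.208 * 17) = 0.02913
Step 3: f = 2.7 + (18.5 - 2.7) * 0.02913
Step 4: f = 2.7 + 15.8 * 0.02913
Step 5: f = 3.16 cm/hr

3.16


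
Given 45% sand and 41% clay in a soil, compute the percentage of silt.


Step 1: sand + silt + clay = 100%
Step 2: silt = 100 - sand - clay
Step 3: silt = 100 - 45 - 41
Step 4: silt = 14%

14


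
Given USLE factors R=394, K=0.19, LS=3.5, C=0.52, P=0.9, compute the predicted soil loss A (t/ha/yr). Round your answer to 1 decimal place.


Step 1: A = R * K * LS * C * P
Step 2: R * K = 394 * 0.19 = 74.86
Step 3: (R*K) * LS = 74.86 * 3.5 = 262.01
Step 4: * C * P = 262.01 * 0.52 * 0.9 = 122.6
Step 5: A = 122.6 t/(ha*yr)

122.6


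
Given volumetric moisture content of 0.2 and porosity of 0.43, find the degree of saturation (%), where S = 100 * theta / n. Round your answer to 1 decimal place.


Step 1: S = 100 * theta_v / n
Step 2: S = 100 * 0.2 / 0.43
Step 3: S = 46.5%

46.5


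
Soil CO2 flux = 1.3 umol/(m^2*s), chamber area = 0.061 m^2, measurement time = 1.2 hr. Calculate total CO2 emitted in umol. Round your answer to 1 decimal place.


Step 1: Convert time to seconds: 1.2 hr * 3600 = 4320.0 s
Step 2: Total = flux * area * time_s
Step 3: Total = 1.3 * 0.061 * 4320.0
Step 4: Total = 342.6 umol

342.6


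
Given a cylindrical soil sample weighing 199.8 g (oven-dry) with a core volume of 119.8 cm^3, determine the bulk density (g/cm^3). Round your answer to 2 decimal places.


Step 1: Identify the formula: BD = dry mass / volume
Step 2: Substitute values: BD = 199.8 / 119.8
Step 3: BD = 1.67 g/cm^3

1.67


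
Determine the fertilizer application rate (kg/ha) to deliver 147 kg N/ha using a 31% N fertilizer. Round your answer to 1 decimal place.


Step 1: Fertilizer rate = target N / (N content / 100)
Step 2: Rate = 147 / (31 / 100)
Step 3: Rate = 147 / 0.31
Step 4: Rate = 474.2 kg/ha

474.2


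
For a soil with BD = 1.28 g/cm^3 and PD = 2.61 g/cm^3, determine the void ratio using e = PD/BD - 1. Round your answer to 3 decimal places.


Step 1: e = PD / BD - 1
Step 2: e = 2.61 / 1.28 - 1
Step 3: e = 2.03906 - 1
Step 4: e = 1.039

1.039


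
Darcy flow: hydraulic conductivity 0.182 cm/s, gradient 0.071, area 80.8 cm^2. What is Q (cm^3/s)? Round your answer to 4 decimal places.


Step 1: Apply Darcy's law: Q = K * i * A
Step 2: Q = 0.182 * 0.071 * 80.8
Step 3: Q = 1.0441 cm^3/s

1.0441


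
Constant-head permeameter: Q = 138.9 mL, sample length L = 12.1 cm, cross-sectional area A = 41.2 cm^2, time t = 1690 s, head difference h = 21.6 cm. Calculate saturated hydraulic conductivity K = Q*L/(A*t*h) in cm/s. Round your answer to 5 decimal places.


Step 1: K = Q * L / (A * t * h)
Step 2: Numerator = 138.9 * 12.1 = 1680.69
Step 3: Denominator = 41.2 * 1690 * 21.6 = 1503964.8
Step 4: K = 1680.69 / 1503964.8 = 0.00112 cm/s

0.00112


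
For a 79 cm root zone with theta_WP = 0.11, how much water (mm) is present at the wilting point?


Step 1: Water (mm) = theta_WP * depth * 10
Step 2: Water = 0.11 * 79 * 10
Step 3: Water = 86.9 mm

86.9


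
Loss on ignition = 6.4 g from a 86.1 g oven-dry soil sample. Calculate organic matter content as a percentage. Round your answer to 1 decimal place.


Step 1: OM% = 100 * LOI / sample mass
Step 2: OM = 100 * 6.4 / 86.1
Step 3: OM = 7.4%

7.4


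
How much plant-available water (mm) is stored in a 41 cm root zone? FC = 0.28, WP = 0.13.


Step 1: Available water = (FC - WP) * depth * 10
Step 2: AW = (0.28 - 0.13) * 41 * 10
Step 3: AW = 0.15 * 41 * 10
Step 4: AW = 61.5 mm

61.5


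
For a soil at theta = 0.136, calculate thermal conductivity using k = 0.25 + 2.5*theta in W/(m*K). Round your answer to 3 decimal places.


Step 1: k = 0.25 + 2.5 * theta
Step 2: k = 0.25 + 2.5 * 0.136
Step 3: k = 0.25 + 0.34
Step 4: k = 0.59 W/(m*K)

0.59


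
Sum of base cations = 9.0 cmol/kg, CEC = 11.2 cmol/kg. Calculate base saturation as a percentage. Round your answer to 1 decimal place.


Step 1: BS = 100 * (sum of bases) / CEC
Step 2: BS = 100 * 9.0 / 11.2
Step 3: BS = 80.4%

80.4


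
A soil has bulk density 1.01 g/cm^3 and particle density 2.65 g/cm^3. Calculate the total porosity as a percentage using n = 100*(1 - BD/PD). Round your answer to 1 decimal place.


Step 1: Formula: n = 100 * (1 - BD / PD)
Step 2: n = 100 * (1 - 1.01 / 2.65)
Step 3: n = 100 * (1 - 0.38113)
Step 4: n = 61.9%

61.9


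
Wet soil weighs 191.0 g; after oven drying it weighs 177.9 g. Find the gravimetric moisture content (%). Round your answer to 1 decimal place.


Step 1: Water mass = wet - dry = 191.0 - 177.9 = 13.1 g
Step 2: w = 100 * water mass / dry mass
Step 3: w = 100 * 13.1 / 177.9 = 7.4%

7.4


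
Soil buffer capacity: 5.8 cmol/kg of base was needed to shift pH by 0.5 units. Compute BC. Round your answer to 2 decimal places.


Step 1: BC = change in base / change in pH
Step 2: BC = 5.8 / 0.5
Step 3: BC = 11.6 cmol/(kg*pH unit)

11.6


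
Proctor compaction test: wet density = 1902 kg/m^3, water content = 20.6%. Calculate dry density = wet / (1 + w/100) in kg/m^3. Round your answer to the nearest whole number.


Step 1: Dry density = wet density / (1 + w/100)
Step 2: Dry density = 1902 / (1 + 20.6/100)
Step 3: Dry density = 1902 / 1.206
Step 4: Dry density = 1577 kg/m^3

1577


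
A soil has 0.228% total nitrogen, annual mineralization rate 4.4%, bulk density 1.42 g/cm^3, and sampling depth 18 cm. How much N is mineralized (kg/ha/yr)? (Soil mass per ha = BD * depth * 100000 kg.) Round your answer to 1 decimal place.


Step 1: Soil mass per ha = BD * depth * 100000 = 1.42 * 18 * 100000 = 2556000 kg
Step 2: Total N pool = soil mass * N%/100 = 2556000 * 0.228/100 = 5827.68 kg/ha
Step 3: N mineralized = N pool * rate%/100 = 5827.68 * 4.4/100 = 256.4 kg/ha/yr

256.4


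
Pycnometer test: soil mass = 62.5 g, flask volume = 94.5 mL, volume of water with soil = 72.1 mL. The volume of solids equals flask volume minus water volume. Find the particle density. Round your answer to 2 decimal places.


Step 1: Volume of solids = flask volume - water volume with soil
Step 2: V_solids = 94.5 - 72.1 = 22.4 mL
Step 3: Particle density = mass / V_solids = 62.5 / 22.4 = 2.79 g/cm^3

2.79


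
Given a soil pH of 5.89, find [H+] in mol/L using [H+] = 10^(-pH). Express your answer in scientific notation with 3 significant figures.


Step 1: [H+] = 10^(-pH)
Step 2: [H+] = 10^(-5.89)
Step 3: [H+] = 1.29e-06 mol/L

1.29e-06


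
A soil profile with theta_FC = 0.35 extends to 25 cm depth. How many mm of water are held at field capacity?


Step 1: Water (mm) = theta_FC * depth (cm) * 10
Step 2: Water = 0.35 * 25 * 10
Step 3: Water = 87.5 mm

87.5


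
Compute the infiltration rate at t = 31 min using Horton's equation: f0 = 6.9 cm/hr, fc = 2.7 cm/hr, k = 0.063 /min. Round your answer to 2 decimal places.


Step 1: f = fc + (f0 - fc) * exp(-k * t)
Step 2: exp(-0.063 * 31) = 0.141848
Step 3: f = 2.7 + (6.9 - 2.7) * 0.141848
Step 4: f = 2.7 + 4.2 * 0.141848
Step 5: f = 3.3 cm/hr

3.3


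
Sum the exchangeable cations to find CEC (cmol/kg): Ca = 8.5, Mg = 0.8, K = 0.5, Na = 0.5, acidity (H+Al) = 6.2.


Step 1: CEC = Ca + Mg + K + Na + (H+Al)
Step 2: CEC = 8.5 + 0.8 + 0.5 + 0.5 + 6.2
Step 3: CEC = 16.5 cmol/kg

16.5


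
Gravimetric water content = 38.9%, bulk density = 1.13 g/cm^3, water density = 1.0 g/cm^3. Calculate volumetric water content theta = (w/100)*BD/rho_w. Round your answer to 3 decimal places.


Step 1: theta = (w / 100) * BD / rho_w
Step 2: theta = (38.9 / 100) * 1.13 / 1.0
Step 3: theta = 0.389 * 1.13
Step 4: theta = 0.44

0.44


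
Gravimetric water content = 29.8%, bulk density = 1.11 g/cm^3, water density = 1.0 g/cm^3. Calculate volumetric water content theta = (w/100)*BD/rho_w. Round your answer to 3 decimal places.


Step 1: theta = (w / 100) * BD / rho_w
Step 2: theta = (29.8 / 100) * 1.11 / 1.0
Step 3: theta = 0.298 * 1.11
Step 4: theta = 0.331

0.331


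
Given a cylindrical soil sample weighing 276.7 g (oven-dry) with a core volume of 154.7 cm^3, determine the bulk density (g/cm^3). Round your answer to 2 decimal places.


Step 1: Identify the formula: BD = dry mass / volume
Step 2: Substitute values: BD = 276.7 / 154.7
Step 3: BD = 1.79 g/cm^3

1.79


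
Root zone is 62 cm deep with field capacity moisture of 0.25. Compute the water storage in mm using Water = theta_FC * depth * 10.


Step 1: Water (mm) = theta_FC * depth (cm) * 10
Step 2: Water = 0.25 * 62 * 10
Step 3: Water = 155.0 mm

155.0


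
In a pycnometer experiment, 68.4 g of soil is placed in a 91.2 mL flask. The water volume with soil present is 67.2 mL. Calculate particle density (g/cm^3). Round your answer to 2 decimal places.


Step 1: Volume of solids = flask volume - water volume with soil
Step 2: V_solids = 91.2 - 67.2 = 24.0 mL
Step 3: Particle density = mass / V_solids = 68.4 / 24.0 = 2.85 g/cm^3

2.85


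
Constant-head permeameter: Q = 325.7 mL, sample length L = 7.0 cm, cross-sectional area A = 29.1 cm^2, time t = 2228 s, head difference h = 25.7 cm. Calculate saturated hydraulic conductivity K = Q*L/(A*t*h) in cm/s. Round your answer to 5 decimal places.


Step 1: K = Q * L / (A * t * h)
Step 2: Numerator = 325.7 * 7.0 = 2279.9
Step 3: Denominator = 29.1 * 2228 * 25.7 = 1666254.36
Step 4: K = 2279.9 / 1666254.36 = 0.00137 cm/s

0.00137


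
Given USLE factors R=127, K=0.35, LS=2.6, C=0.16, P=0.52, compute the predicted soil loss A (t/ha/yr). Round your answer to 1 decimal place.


Step 1: A = R * K * LS * C * P
Step 2: R * K = 127 * 0.35 = 44.45
Step 3: (R*K) * LS = 44.45 * 2.6 = 115.57
Step 4: * C * P = 115.57 * 0.16 * 0.52 = 9.6
Step 5: A = 9.6 t/(ha*yr)

9.6


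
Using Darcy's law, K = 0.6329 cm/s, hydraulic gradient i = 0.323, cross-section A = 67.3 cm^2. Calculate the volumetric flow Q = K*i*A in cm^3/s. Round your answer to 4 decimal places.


Step 1: Apply Darcy's law: Q = K * i * A
Step 2: Q = 0.6329 * 0.323 * 67.3
Step 3: Q = 13.7579 cm^3/s

13.7579


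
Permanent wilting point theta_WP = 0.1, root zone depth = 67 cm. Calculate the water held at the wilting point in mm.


Step 1: Water (mm) = theta_WP * depth * 10
Step 2: Water = 0.1 * 67 * 10
Step 3: Water = 67.0 mm

67.0


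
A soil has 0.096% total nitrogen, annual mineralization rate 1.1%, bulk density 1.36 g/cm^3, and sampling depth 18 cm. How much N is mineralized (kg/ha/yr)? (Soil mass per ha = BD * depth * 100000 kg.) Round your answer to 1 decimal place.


Step 1: Soil mass per ha = BD * depth * 100000 = 1.36 * 18 * 100000 = 2448000 kg
Step 2: Total N pool = soil mass * N%/100 = 2448000 * 0.096/100 = 2350.08 kg/ha
Step 3: N mineralized = N pool * rate%/100 = 2350.08 * 1.1/100 = 25.9 kg/ha/yr

25.9


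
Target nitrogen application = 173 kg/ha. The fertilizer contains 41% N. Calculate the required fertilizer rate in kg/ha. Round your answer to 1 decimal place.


Step 1: Fertilizer rate = target N / (N content / 100)
Step 2: Rate = 173 / (41 / 100)
Step 3: Rate = 173 / 0.41
Step 4: Rate = 422.0 kg/ha

422.0


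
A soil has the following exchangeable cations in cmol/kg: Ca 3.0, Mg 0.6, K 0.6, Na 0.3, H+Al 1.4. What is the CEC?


Step 1: CEC = Ca + Mg + K + Na + (H+Al)
Step 2: CEC = 3.0 + 0.6 + 0.6 + 0.3 + 1.4
Step 3: CEC = 5.9 cmol/kg

5.9


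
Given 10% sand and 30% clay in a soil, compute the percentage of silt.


Step 1: sand + silt + clay = 100%
Step 2: silt = 100 - sand - clay
Step 3: silt = 100 - 10 - 30
Step 4: silt = 60%

60


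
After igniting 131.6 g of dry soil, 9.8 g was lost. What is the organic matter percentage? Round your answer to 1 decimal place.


Step 1: OM% = 100 * LOI / sample mass
Step 2: OM = 100 * 9.8 / 131.6
Step 3: OM = 7.4%

7.4


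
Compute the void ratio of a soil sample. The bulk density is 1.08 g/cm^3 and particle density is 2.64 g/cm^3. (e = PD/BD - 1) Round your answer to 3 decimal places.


Step 1: e = PD / BD - 1
Step 2: e = 2.64 / 1.08 - 1
Step 3: e = 2.44444 - 1
Step 4: e = 1.444

1.444


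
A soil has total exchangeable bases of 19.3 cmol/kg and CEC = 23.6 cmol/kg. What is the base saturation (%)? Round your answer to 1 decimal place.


Step 1: BS = 100 * (sum of bases) / CEC
Step 2: BS = 100 * 19.3 / 23.6
Step 3: BS = 81.8%

81.8


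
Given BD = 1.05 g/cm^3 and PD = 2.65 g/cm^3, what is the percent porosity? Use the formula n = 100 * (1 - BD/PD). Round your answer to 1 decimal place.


Step 1: Formula: n = 100 * (1 - BD / PD)
Step 2: n = 100 * (1 - 1.05 / 2.65)
Step 3: n = 100 * (1 - 0.39623)
Step 4: n = 60.4%

60.4


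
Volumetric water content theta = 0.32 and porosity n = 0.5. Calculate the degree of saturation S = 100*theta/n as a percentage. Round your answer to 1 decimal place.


Step 1: S = 100 * theta_v / n
Step 2: S = 100 * 0.32 / 0.5
Step 3: S = 64.0%

64.0


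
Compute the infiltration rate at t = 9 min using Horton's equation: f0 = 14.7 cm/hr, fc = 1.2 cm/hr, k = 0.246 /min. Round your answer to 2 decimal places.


Step 1: f = fc + (f0 - fc) * exp(-k * t)
Step 2: exp(-0.246 * 9) = 0.109263
Step 3: f = 1.2 + (14.7 - 1.2) * 0.109263
Step 4: f = 1.2 + 13.5 * 0.109263
Step 5: f = 2.68 cm/hr

2.68


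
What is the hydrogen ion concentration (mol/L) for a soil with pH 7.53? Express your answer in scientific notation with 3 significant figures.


Step 1: [H+] = 10^(-pH)
Step 2: [H+] = 10^(-7.53)
Step 3: [H+] = 2.95e-08 mol/L

2.95e-08


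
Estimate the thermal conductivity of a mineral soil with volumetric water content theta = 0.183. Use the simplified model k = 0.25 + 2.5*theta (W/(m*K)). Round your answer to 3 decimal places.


Step 1: k = 0.25 + 2.5 * theta
Step 2: k = 0.25 + 2.5 * 0.183
Step 3: k = 0.25 + 0.458
Step 4: k = 0.708 W/(m*K)

0.708


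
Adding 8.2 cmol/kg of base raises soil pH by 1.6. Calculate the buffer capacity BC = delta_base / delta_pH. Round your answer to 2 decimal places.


Step 1: BC = change in base / change in pH
Step 2: BC = 8.2 / 1.6
Step 3: BC = 5.13 cmol/(kg*pH unit)

5.13


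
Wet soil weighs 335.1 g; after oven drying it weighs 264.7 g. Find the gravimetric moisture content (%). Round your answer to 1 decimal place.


Step 1: Water mass = wet - dry = 335.1 - 264.7 = 70.4 g
Step 2: w = 100 * water mass / dry mass
Step 3: w = 100 * 70.4 / 264.7 = 26.6%

26.6


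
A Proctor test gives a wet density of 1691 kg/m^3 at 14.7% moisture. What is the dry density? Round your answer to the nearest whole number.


Step 1: Dry density = wet density / (1 + w/100)
Step 2: Dry density = 1691 / (1 + 14.7/100)
Step 3: Dry density = 1691 / 1.147
Step 4: Dry density = 1474 kg/m^3

1474


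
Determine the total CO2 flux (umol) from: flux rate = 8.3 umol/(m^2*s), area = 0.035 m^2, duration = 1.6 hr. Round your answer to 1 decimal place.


Step 1: Convert time to seconds: 1.6 hr * 3600 = 5760.0 s
Step 2: Total = flux * area * time_s
Step 3: Total = 8.3 * 0.035 * 5760.0
Step 4: Total = 1673.3 umol

1673.3


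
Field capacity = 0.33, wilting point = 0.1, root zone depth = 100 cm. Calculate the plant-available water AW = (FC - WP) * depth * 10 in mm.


Step 1: Available water = (FC - WP) * depth * 10
Step 2: AW = (0.33 - 0.1) * 100 * 10
Step 3: AW = 0.23 * 100 * 10
Step 4: AW = 230.0 mm

230.0


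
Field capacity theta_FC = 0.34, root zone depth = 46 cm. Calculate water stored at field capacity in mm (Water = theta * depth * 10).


Step 1: Water (mm) = theta_FC * depth (cm) * 10
Step 2: Water = 0.34 * 46 * 10
Step 3: Water = 156.4 mm

156.4


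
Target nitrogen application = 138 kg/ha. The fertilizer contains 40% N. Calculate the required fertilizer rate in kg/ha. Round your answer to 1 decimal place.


Step 1: Fertilizer rate = target N / (N content / 100)
Step 2: Rate = 138 / (40 / 100)
Step 3: Rate = 138 / 0.4
Step 4: Rate = 345.0 kg/ha

345.0


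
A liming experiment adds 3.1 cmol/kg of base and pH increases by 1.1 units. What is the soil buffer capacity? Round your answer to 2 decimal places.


Step 1: BC = change in base / change in pH
Step 2: BC = 3.1 / 1.1
Step 3: BC = 2.82 cmol/(kg*pH unit)

2.82


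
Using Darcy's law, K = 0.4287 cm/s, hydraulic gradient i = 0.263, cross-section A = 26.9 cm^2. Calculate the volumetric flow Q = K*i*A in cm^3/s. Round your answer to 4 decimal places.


Step 1: Apply Darcy's law: Q = K * i * A
Step 2: Q = 0.4287 * 0.263 * 26.9
Step 3: Q = 3.0329 cm^3/s

3.0329


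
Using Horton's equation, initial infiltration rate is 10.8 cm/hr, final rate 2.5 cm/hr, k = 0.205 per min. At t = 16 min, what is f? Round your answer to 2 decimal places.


Step 1: f = fc + (f0 - fc) * exp(-k * t)
Step 2: exp(-0.205 * 16) = 0.037628
Step 3: f = 2.5 + (10.8 - 2.5) * 0.037628
Step 4: f = 2.5 + 8.3 * 0.037628
Step 5: f = 2.81 cm/hr

2.81


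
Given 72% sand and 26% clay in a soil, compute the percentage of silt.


Step 1: sand + silt + clay = 100%
Step 2: silt = 100 - sand - clay
Step 3: silt = 100 - 72 - 26
Step 4: silt = 2%

2


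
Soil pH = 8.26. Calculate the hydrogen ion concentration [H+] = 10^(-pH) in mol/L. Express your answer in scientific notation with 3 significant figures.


Step 1: [H+] = 10^(-pH)
Step 2: [H+] = 10^(-8.26)
Step 3: [H+] = 5.50e-09 mol/L

5.50e-09


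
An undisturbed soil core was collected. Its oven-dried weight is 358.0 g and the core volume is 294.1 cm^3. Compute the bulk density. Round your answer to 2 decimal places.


Step 1: Identify the formula: BD = dry mass / volume
Step 2: Substitute values: BD = 358.0 / 294.1
Step 3: BD = 1.22 g/cm^3

1.22


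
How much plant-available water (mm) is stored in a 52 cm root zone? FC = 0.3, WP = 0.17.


Step 1: Available water = (FC - WP) * depth * 10
Step 2: AW = (0.3 - 0.17) * 52 * 10
Step 3: AW = 0.13 * 52 * 10
Step 4: AW = 67.6 mm

67.6


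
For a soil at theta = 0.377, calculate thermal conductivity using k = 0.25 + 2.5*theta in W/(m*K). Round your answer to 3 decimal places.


Step 1: k = 0.25 + 2.5 * theta
Step 2: k = 0.25 + 2.5 * 0.377
Step 3: k = 0.25 + 0.943
Step 4: k = 1.193 W/(m*K)

1.193


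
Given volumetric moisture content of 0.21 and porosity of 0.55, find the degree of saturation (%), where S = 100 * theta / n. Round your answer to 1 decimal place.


Step 1: S = 100 * theta_v / n
Step 2: S = 100 * 0.21 / 0.55
Step 3: S = 38.2%

38.2


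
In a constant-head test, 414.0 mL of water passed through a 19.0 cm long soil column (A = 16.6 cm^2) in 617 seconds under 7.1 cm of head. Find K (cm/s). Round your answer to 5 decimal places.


Step 1: K = Q * L / (A * t * h)
Step 2: Numerator = 414.0 * 19.0 = 7866.0
Step 3: Denominator = 16.6 * 617 * 7.1 = 72719.62
Step 4: K = 7866.0 / 72719.62 = 0.10817 cm/s

0.10817


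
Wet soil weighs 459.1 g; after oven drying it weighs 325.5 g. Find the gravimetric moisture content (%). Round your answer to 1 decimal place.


Step 1: Water mass = wet - dry = 459.1 - 325.5 = 133.6 g
Step 2: w = 100 * water mass / dry mass
Step 3: w = 100 * 133.6 / 325.5 = 41.0%

41.0


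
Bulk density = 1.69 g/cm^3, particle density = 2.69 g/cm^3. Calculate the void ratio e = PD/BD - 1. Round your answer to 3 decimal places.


Step 1: e = PD / BD - 1
Step 2: e = 2.69 / 1.69 - 1
Step 3: e = 1.59172 - 1
Step 4: e = 0.592

0.592


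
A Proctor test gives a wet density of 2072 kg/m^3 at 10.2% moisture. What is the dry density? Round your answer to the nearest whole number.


Step 1: Dry density = wet density / (1 + w/100)
Step 2: Dry density = 2072 / (1 + 10.2/100)
Step 3: Dry density = 2072 / 1.102
Step 4: Dry density = 1880 kg/m^3

1880


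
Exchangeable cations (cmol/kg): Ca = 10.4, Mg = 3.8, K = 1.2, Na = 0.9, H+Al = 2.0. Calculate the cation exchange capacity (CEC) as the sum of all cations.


Step 1: CEC = Ca + Mg + K + Na + (H+Al)
Step 2: CEC = 10.4 + 3.8 + 1.2 + 0.9 + 2.0
Step 3: CEC = 18.3 cmol/kg

18.3


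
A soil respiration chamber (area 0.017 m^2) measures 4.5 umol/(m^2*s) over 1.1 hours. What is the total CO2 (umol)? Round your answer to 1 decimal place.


Step 1: Convert time to seconds: 1.1 hr * 3600 = 3960.0 s
Step 2: Total = flux * area * time_s
Step 3: Total = 4.5 * 0.017 * 3960.0
Step 4: Total = 302.9 umol

302.9


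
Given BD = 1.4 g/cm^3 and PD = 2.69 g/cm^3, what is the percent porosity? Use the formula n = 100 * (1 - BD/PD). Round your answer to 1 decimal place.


Step 1: Formula: n = 100 * (1 - BD / PD)
Step 2: n = 100 * (1 - 1.4 / 2.69)
Step 3: n = 100 * (1 - 0.52045)
Step 4: n = 48.0%

48.0


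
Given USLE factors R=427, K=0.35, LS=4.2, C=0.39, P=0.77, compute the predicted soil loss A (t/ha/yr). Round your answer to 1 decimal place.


Step 1: A = R * K * LS * C * P
Step 2: R * K = 427 * 0.35 = 149.45
Step 3: (R*K) * LS = 149.45 * 4.2 = 627.69
Step 4: * C * P = 627.69 * 0.39 * 0.77 = 188.5
Step 5: A = 188.5 t/(ha*yr)

188.5


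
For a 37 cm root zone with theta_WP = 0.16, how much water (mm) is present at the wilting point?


Step 1: Water (mm) = theta_WP * depth * 10
Step 2: Water = 0.16 * 37 * 10
Step 3: Water = 59.2 mm

59.2


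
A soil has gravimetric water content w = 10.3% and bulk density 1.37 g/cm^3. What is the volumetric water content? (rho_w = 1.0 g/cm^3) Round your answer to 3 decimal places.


Step 1: theta = (w / 100) * BD / rho_w
Step 2: theta = (10.3 / 100) * 1.37 / 1.0
Step 3: theta = 0.103 * 1.37
Step 4: theta = 0.141

0.141


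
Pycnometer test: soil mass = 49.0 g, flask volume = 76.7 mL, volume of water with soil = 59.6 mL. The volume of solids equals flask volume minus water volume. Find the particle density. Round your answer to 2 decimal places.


Step 1: Volume of solids = flask volume - water volume with soil
Step 2: V_solids = 76.7 - 59.6 = 17.1 mL
Step 3: Particle density = mass / V_solids = 49.0 / 17.1 = 2.87 g/cm^3

2.87


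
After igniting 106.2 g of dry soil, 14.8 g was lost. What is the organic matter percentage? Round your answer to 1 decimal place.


Step 1: OM% = 100 * LOI / sample mass
Step 2: OM = 100 * 14.8 / 106.2
Step 3: OM = 13.9%

13.9


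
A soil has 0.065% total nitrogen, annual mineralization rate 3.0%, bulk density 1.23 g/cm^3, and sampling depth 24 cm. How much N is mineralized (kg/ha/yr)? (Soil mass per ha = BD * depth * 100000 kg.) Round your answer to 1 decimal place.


Step 1: Soil mass per ha = BD * depth * 100000 = 1.23 * 24 * 100000 = 2952000 kg
Step 2: Total N pool = soil mass * N%/100 = 2952000 * 0.065/100 = 1918.8 kg/ha
Step 3: N mineralized = N pool * rate%/100 = 1918.8 * 3.0/100 = 57.6 kg/ha/yr

57.6


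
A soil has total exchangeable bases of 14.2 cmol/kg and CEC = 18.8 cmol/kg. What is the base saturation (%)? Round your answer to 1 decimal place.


Step 1: BS = 100 * (sum of bases) / CEC
Step 2: BS = 100 * 14.2 / 18.8
Step 3: BS = 75.5%

75.5


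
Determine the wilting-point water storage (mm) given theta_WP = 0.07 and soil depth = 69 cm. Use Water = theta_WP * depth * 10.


Step 1: Water (mm) = theta_WP * depth * 10
Step 2: Water = 0.07 * 69 * 10
Step 3: Water = 48.3 mm

48.3


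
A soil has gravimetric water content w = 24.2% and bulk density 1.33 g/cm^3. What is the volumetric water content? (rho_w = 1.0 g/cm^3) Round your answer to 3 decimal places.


Step 1: theta = (w / 100) * BD / rho_w
Step 2: theta = (24.2 / 100) * 1.33 / 1.0
Step 3: theta = 0.242 * 1.33
Step 4: theta = 0.322

0.322


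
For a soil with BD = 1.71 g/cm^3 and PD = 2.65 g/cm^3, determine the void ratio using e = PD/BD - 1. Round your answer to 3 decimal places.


Step 1: e = PD / BD - 1
Step 2: e = 2.65 / 1.71 - 1
Step 3: e = 1.54971 - 1
Step 4: e = 0.55

0.55


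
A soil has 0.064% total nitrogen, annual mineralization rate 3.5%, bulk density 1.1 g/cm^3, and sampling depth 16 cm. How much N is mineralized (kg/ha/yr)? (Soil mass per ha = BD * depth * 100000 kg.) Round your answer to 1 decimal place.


Step 1: Soil mass per ha = BD * depth * 100000 = 1.1 * 16 * 100000 = 1760000 kg
Step 2: Total N pool = soil mass * N%/100 = 1760000 * 0.064/100 = 1126.4 kg/ha
Step 3: N mineralized = N pool * rate%/100 = 1126.4 * 3.5/100 = 39.4 kg/ha/yr

39.4


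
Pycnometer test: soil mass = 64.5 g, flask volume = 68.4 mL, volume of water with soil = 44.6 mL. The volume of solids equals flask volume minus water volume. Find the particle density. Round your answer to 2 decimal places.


Step 1: Volume of solids = flask volume - water volume with soil
Step 2: V_solids = 68.4 - 44.6 = 23.8 mL
Step 3: Particle density = mass / V_solids = 64.5 / 23.8 = 2.71 g/cm^3

2.71


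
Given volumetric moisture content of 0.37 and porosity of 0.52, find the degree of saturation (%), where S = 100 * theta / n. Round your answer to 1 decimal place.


Step 1: S = 100 * theta_v / n
Step 2: S = 100 * 0.37 / 0.52
Step 3: S = 71.2%

71.2
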